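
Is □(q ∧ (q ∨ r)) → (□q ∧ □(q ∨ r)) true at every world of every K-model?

Tableau for the negation ¬(□(q ∧ (q ∨ r)) → (□q ∧ □(q ∨ r))):
1. ¬(□(q ∧ (q ∨ r)) → (□q ∧ □(q ∨ r))), 0
2. □(q ∧ (q ∨ r)), 0
3. ¬(□q ∧ □(q ∨ r)), 0
4. ¬□(q ∨ r), 0
5. ¬(q ∨ r), 1
6. ¬q, 1
7. ¬r, 1
8. q ∧ (q ∨ r), 1
9. q, 1
10. q ∨ r, 1
Accessibility: 0R1
Branch closes: q and ¬q both at 1.
Every branch of the negation's tableau closes; the branch above is one of them.

Valid in K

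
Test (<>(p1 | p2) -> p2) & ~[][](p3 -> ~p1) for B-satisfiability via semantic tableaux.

Yes, satisfiable

1. (<>(p1 | p2) -> p2) & ~[][](p3 -> ~p1), u
2. <>(p1 | p2) -> p2, u
3. ~[][](p3 -> ~p1), u
4. p2, u
5. ~[](p3 -> ~p1), v
6. ~(p3 -> ~p1), w
7. p3, w
8. p1, w
Accessibility: uRu, uRv, vRu, vRv, vRw, wRv, wRw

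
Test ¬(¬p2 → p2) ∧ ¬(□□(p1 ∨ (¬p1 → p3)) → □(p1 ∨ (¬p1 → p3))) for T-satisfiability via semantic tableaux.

Unsatisfiable

1. ¬(¬p2 → p2) ∧ ¬(□□(p1 ∨ (¬p1 → p3)) → □(p1 ∨ (¬p1 → p3))), u
2. ¬(¬p2 → p2), u   [∧-rule on 1]
3. ¬(□□(p1 ∨ (¬p1 → p3)) → □(p1 ∨ (¬p1 → p3))), u   [∧-rule on 1]
4. ¬p2, u   [¬→-rule on 2]
5. □□(p1 ∨ (¬p1 → p3)), u   [¬→-rule on 3]
6. ¬□(p1 ∨ (¬p1 → p3)), u   [¬→-rule on 3]
7. □(p1 ∨ (¬p1 → p3)), u   [□-rule on 5 via uRu]
8. p1 ∨ (¬p1 → p3), u   [□-rule on 7 via uRu]
9. ¬p1 → p3, u   [∨-rule on 8 (branches; this branch)]
10. p3, u   [→-rule on 9 (branches; this branch)]
11. ¬(p1 ∨ (¬p1 → p3)), v   [¬□-rule on 6: fresh world v, uRv]
12. ¬p1, v   [¬∨-rule on 11]
13. ¬(¬p1 → p3), v   [¬∨-rule on 11]
14. ¬p3, v   [¬→-rule on 13]
15. □(p1 ∨ (¬p1 → p3)), v   [□-rule on 5 via uRv]
16. p1 ∨ (¬p1 → p3), v   [□-rule on 7 via uRv]
17. ¬p1 → p3, v   [∨-rule on 16 (branches; this branch)]
18. p3, v   [→-rule on 17 (branches; this branch)]
Accessibility: uRu, uRv, vRv
Branch closes: p3 and ¬p3 both at v.
(One branch shown.) All branches close.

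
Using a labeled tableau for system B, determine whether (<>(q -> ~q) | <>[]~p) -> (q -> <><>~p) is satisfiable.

1. (<>(q -> ~q) | <>[]~p) -> (q -> <><>~p), u
2. q -> <><>~p, u
3. <><>~p, u
4. <>~p, v
5. ~p, w
Accessibility: uRu, uRv, vRu, vRv, vRw, wRv, wRw

Yes, satisfiable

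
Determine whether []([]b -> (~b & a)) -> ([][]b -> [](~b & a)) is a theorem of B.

Valid in B

Tableau for the negation ~([]([]b -> (~b & a)) -> ([][]b -> [](~b & a))):
1. ~([]([]b -> (~b & a)) -> ([][]b -> [](~b & a))), w0
2. []([]b -> (~b & a)), w0
3. ~([][]b -> [](~b & a)), w0
4. [][]b, w0
5. ~[](~b & a), w0
6. []b -> (~b & a), w0
7. []b, w0
8. b, w0
9. ~[]b, w0
10. ~(~b & a), w1
11. []b -> (~b & a), w1
12. []b, w1
13. b, w1
14. ~a, w1
15. ~[]b, w1
16. ~b, w2
17. []b -> (~b & a), w2
18. []b, w2
19. b, w2
Accessibility: w0Rw0, w0Rw1, w0Rw2, w1Rw0, w1Rw1, w2Rw0, w2Rw2
Branch closes: b and ~b both at w2.
All branches of the negation close; one closing branch shown above.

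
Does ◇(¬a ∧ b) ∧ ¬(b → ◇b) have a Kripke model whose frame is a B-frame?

1. ◇(¬a ∧ b) ∧ ¬(b → ◇b), 0
2. ◇(¬a ∧ b), 0   [∧-rule on 1]
3. ¬(b → ◇b), 0   [∧-rule on 1]
4. b, 0   [¬→-rule on 3]
5. ¬◇b, 0   [¬→-rule on 3]
6. ¬b, 0   [¬◇-rule on 5 via 0R0]
Accessibility: 0R0
Branch closes: b and ¬b both at 0.
All branches of the tableau close; one closing branch shown above.

Unsatisfiable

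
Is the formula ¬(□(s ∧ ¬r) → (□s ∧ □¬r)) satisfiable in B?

1. ¬(□(s ∧ ¬r) → (□s ∧ □¬r)), w0
2. □(s ∧ ¬r), w0
3. ¬(□s ∧ □¬r), w0
4. s ∧ ¬r, w0
5. s, w0
6. ¬r, w0
7. ¬□¬r, w0
8. r, w1
9. s ∧ ¬r, w1
10. s, w1
11. ¬r, w1
Accessibility: w0Rw0, w0Rw1, w1Rw0, w1Rw1
Branch closes: r and ¬r both at w1.
Every branch closes; the branch above is one of them.

Unsatisfiable (every branch closes)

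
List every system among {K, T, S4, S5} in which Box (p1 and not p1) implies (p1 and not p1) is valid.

T, S4, S5

T-tableau for the negation not (Box (p1 and not p1) implies (p1 and not p1)):
1. not (Box (p1 and not p1) implies (p1 and not p1)), 0
2. Box (p1 and not p1), 0
3. not (p1 and not p1), 0
4. p1 and not p1, 0
5. p1, 0
6. not p1, 0
Accessibility: 0R0
Branch closes: p1 and not p1 both at 0.
Every branch closes (one shown): valid in T, hence also in S4, S5 (every theorem of T is a theorem of S4 and S5).
K-tableau for the negation not (Box (p1 and not p1) implies (p1 and not p1)):
1. not (Box (p1 and not p1) implies (p1 and not p1)), 0
2. Box (p1 and not p1), 0
3. not (p1 and not p1), 0
4. p1, 0
Complete open branch: countermodel on a K-frame, so not valid in K.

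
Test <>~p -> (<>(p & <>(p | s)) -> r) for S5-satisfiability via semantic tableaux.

1. <>~p -> (<>(p & <>(p | s)) -> r), 0
2. <>(p & <>(p | s)) -> r, 0   [->-rule on 1 (branches; this branch)]
3. r, 0   [->-rule on 2 (branches; this branch)]
Accessibility: 0R0

Yes, satisfiable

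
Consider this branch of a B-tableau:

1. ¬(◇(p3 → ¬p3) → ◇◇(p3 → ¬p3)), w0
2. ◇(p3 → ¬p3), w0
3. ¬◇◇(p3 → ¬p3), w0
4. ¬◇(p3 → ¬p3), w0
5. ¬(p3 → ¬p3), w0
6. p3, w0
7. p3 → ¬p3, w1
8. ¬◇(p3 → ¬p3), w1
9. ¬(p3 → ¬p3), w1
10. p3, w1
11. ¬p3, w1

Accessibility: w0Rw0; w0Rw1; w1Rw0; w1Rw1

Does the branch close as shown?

Both p3 and ¬p3 appear at w1.

Yes, closed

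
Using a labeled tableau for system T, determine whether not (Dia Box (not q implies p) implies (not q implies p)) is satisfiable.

1. not (Dia Box (not q implies p) implies (not q implies p)), u
2. Dia Box (not q implies p), u
3. not (not q implies p), u
4. not q, u
5. not p, u
6. Box (not q implies p), v
7. not q implies p, v
8. p, v
Accessibility: uRu, uRv, vRv

Satisfiable (open branch found)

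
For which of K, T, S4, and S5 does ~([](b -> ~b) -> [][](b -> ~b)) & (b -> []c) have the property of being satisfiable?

K, T

S4-tableau for the formula:
1. ~([](b -> ~b) -> [][](b -> ~b)) & (b -> []c), 0
2. ~([](b -> ~b) -> [][](b -> ~b)), 0
3. b -> []c, 0
4. [](b -> ~b), 0
5. ~[][](b -> ~b), 0
6. b -> ~b, 0
7. []c, 0
8. c, 0
9. ~b, 0
10. ~[](b -> ~b), 1
11. b -> ~b, 1
12. c, 1
13. ~b, 1
14. ~(b -> ~b), 2
15. b, 2
16. b -> ~b, 2
17. c, 2
18. ~b, 2
Accessibility: 0R0, 0R1, 0R2, 1R1, 1R2, 2R2
Branch closes: b and ~b both at 2.
Every branch closes (one shown): unsatisfiable in S4, hence also in S5 (every S5-frame is an S4-frame).
T-tableau for the formula:
1. ~([](b -> ~b) -> [][](b -> ~b)) & (b -> []c), 0
2. ~([](b -> ~b) -> [][](b -> ~b)), 0
3. b -> []c, 0
4. [](b -> ~b), 0
5. ~[][](b -> ~b), 0
6. b -> ~b, 0
7. []c, 0
8. c, 0
9. ~b, 0
10. ~[](b -> ~b), 1
11. b -> ~b, 1
12. c, 1
13. ~b, 1
14. ~(b -> ~b), 2
15. b, 2
Accessibility: 0R0, 0R1, 1R1, 1R2, 2R2
Complete open branch: satisfiable in T, hence also in K (this T-model is also a K-model).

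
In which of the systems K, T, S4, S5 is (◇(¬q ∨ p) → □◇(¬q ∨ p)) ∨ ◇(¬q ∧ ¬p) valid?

S5-tableau for the negation ¬((◇(¬q ∨ p) → □◇(¬q ∨ p)) ∨ ◇(¬q ∧ ¬p)):
1. ¬((◇(¬q ∨ p) → □◇(¬q ∨ p)) ∨ ◇(¬q ∧ ¬p)), 0
2. ¬(◇(¬q ∨ p) → □◇(¬q ∨ p)), 0
3. ¬◇(¬q ∧ ¬p), 0
4. ◇(¬q ∨ p), 0
5. ¬□◇(¬q ∨ p), 0
6. ¬(¬q ∧ ¬p), 0
7. q, 0
8. ¬q ∨ p, 1
9. ¬(¬q ∧ ¬p), 1
10. p, 1
11. ¬◇(¬q ∨ p), 2
12. ¬(¬q ∧ ¬p), 2
13. ¬(¬q ∨ p), 0
14. ¬p, 0
15. ¬(¬q ∨ p), 1
16. q, 1
17. ¬p, 1
Accessibility: 0R0, 0R1, 0R2, 1R0, 1R1, 1R2, 2R0, 2R1, 2R2
Branch closes: p and ¬p both at 1.
Every branch closes (one shown): valid in S5.
S4-tableau for the negation ¬((◇(¬q ∨ p) → □◇(¬q ∨ p)) ∨ ◇(¬q ∧ ¬p)):
1. ¬((◇(¬q ∨ p) → □◇(¬q ∨ p)) ∨ ◇(¬q ∧ ¬p)), 0
2. ¬(◇(¬q ∨ p) → □◇(¬q ∨ p)), 0
3. ¬◇(¬q ∧ ¬p), 0
4. ◇(¬q ∨ p), 0
5. ¬□◇(¬q ∨ p), 0
6. ¬(¬q ∧ ¬p), 0
7. p, 0
8. ¬q ∨ p, 1
9. ¬(¬q ∧ ¬p), 1
10. p, 1
11. ¬◇(¬q ∨ p), 2
12. ¬(¬q ∧ ¬p), 2
13. ¬(¬q ∨ p), 2
14. q, 2
15. ¬p, 2
Accessibility: 0R0, 0R1, 0R2, 1R1, 2R2
Complete open branch: countermodel on an S4-frame, so not valid in S4, nor in K, T (the same frame is also a K-frame and a T-frame).

S5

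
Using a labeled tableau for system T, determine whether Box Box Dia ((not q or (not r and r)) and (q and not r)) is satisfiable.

1. Box Box Dia ((not q or (not r and r)) and (q and not r)), 0
2. Box Dia ((not q or (not r and r)) and (q and not r)), 0
3. Dia ((not q or (not r and r)) and (q and not r)), 0
4. (not q or (not r and r)) and (q and not r), 1
5. not q or (not r and r), 1
6. q and not r, 1
7. q, 1
8. not r, 1
9. Box Dia ((not q or (not r and r)) and (q and not r)), 1
10. Dia ((not q or (not r and r)) and (q and not r)), 1
11. not r and r, 1
12. r, 1
Accessibility: 0R0, 0R1, 1R1
Branch closes: r and not r both at 1.
(One branch shown.) All branches close.

Unsatisfiable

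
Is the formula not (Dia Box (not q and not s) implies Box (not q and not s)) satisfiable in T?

1. not (Dia Box (not q and not s) implies Box (not q and not s)), w0
2. Dia Box (not q and not s), w0   [neg-implies-rule on 1]
3. not Box (not q and not s), w0   [neg-implies-rule on 1]
4. Box (not q and not s), w1   [Dia-rule on 2: fresh world w1, w0Rw1]
5. not q and not s, w1   [Box-rule on 4 via w1Rw1]
6. not q, w1   [and-rule on 5]
7. not s, w1   [and-rule on 5]
8. not (not q and not s), w2   [neg-Box-rule on 3: fresh world w2, w0Rw2]
9. s, w2   [neg-and-rule on 8 (branches; this branch)]
Accessibility: w0Rw0, w0Rw1, w0Rw2, w1Rw1, w2Rw2

Satisfiable (open branch found)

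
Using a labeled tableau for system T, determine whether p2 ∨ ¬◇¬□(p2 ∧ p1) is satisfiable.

1. p2 ∨ ¬◇¬□(p2 ∧ p1), u
2. ¬◇¬□(p2 ∧ p1), u   [∨-rule on 1 (branches; this branch)]
3. □(p2 ∧ p1), u   [¬◇-rule on 2 via uRu]
4. p2 ∧ p1, u   [□-rule on 3 via uRu]
5. p2, u   [∧-rule on 4]
6. p1, u   [∧-rule on 4]
Accessibility: uRu

Satisfiable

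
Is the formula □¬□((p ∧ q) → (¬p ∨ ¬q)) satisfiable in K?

1. □¬□((p ∧ q) → (¬p ∨ ¬q)), u

Yes, satisfiable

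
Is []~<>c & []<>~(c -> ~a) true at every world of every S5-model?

No, not valid

Tableau for the negation ~([]~<>c & []<>~(c -> ~a)):
1. ~([]~<>c & []<>~(c -> ~a)), u
2. ~[]<>~(c -> ~a), u
3. ~<>~(c -> ~a), v
4. c -> ~a, u
5. c -> ~a, v
6. ~a, u
7. ~a, v
Accessibility: uRu, uRv, vRu, vRv
The negation has an open branch (countermodel exists).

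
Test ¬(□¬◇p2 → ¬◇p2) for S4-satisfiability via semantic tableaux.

No, unsatisfiable

1. ¬(□¬◇p2 → ¬◇p2), u
2. □¬◇p2, u   [¬→-rule on 1]
3. ◇p2, u   [¬→-rule on 1]
4. ¬◇p2, u   [□-rule on 2 via uRu]
5. ¬p2, u   [¬◇-rule on 4 via uRu]
6. p2, v   [◇-rule on 3: fresh world v, uRv]
7. ¬◇p2, v   [□-rule on 2 via uRv]
8. ¬p2, v   [¬◇-rule on 4 via uRv]
Accessibility: uRu, uRv, vRv
Branch closes: p2 and ¬p2 both at v.
Every branch closes; the branch above is one of them.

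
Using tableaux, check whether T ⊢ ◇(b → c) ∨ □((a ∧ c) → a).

Yes, valid

Tableau for the negation ¬(◇(b → c) ∨ □((a ∧ c) → a)):
1. ¬(◇(b → c) ∨ □((a ∧ c) → a)), u
2. ¬◇(b → c), u
3. ¬□((a ∧ c) → a), u
4. ¬(b → c), u
5. b, u
6. ¬c, u
7. ¬((a ∧ c) → a), v
8. a ∧ c, v
9. ¬a, v
10. a, v
11. c, v
Accessibility: uRu, uRv, vRv
Branch closes: a and ¬a both at v.
All branches of the negation close; one closing branch shown above.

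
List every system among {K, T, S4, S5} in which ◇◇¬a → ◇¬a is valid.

S4-tableau for the negation ¬(◇◇¬a → ◇¬a):
1. ¬(◇◇¬a → ◇¬a), u
2. ◇◇¬a, u
3. ¬◇¬a, u
4. a, u
5. ◇¬a, v
6. a, v
7. ¬a, w
8. a, w
Accessibility: uRu, uRv, uRw, vRv, vRw, wRw
Branch closes: a and ¬a both at w.
Every branch closes (one shown): valid in S4, hence also in S5 (every theorem of S4 is a theorem of S5).
T-tableau for the negation ¬(◇◇¬a → ◇¬a):
1. ¬(◇◇¬a → ◇¬a), u
2. ◇◇¬a, u
3. ¬◇¬a, u
4. a, u
5. ◇¬a, v
6. a, v
7. ¬a, w
Accessibility: uRu, uRv, vRv, vRw, wRw
Complete open branch: countermodel on a T-frame, so not valid in T, nor in K (the same frame is also a K-frame).

S4, S5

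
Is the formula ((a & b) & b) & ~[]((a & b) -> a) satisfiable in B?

Unsatisfiable

1. ((a & b) & b) & ~[]((a & b) -> a), u
2. (a & b) & b, u
3. ~[]((a & b) -> a), u
4. a & b, u
5. b, u
6. a, u
7. ~((a & b) -> a), v
8. a & b, v
9. ~a, v
10. a, v
11. b, v
Accessibility: uRu, uRv, vRu, vRv
Branch closes: a and ~a both at v.
All branches of the tableau close; one closing branch shown above.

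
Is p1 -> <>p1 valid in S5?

Valid in S5

Tableau for the negation ~(p1 -> <>p1):
1. ~(p1 -> <>p1), u
2. p1, u   [~->-rule on 1]
3. ~<>p1, u   [~->-rule on 1]
4. ~p1, u   [~<>-rule on 3 via uRu]
Accessibility: uRu
Branch closes: p1 and ~p1 both at u.
Every branch of the negation's tableau closes; the branch above is one of them.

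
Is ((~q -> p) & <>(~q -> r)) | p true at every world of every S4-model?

Invalid (countermodel exists)

Tableau for the negation ~(((~q -> p) & <>(~q -> r)) | p):
1. ~(((~q -> p) & <>(~q -> r)) | p), 0
2. ~((~q -> p) & <>(~q -> r)), 0
3. ~p, 0
4. ~<>(~q -> r), 0
5. ~(~q -> r), 0
6. ~q, 0
7. ~r, 0
Accessibility: 0R0
The negation has an open branch (countermodel exists).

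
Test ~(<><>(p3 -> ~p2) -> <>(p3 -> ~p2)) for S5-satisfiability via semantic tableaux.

Unsatisfiable

1. ~(<><>(p3 -> ~p2) -> <>(p3 -> ~p2)), w0
2. <><>(p3 -> ~p2), w0   [~->-rule on 1]
3. ~<>(p3 -> ~p2), w0   [~->-rule on 1]
4. ~(p3 -> ~p2), w0   [~<>-rule on 3 via w0Rw0]
5. p3, w0   [~->-rule on 4]
6. p2, w0   [~->-rule on 4]
7. <>(p3 -> ~p2), w1   [<>-rule on 2: fresh world w1, w0Rw1]
8. ~(p3 -> ~p2), w1   [~<>-rule on 3 via w0Rw1]
9. p3, w1   [~->-rule on 8]
10. p2, w1   [~->-rule on 8]
11. p3 -> ~p2, w2   [<>-rule on 7: fresh world w2, w1Rw2]
12. ~(p3 -> ~p2), w2   [~<>-rule on 3 via w0Rw2]
13. p3, w2   [~->-rule on 12]
14. p2, w2   [~->-rule on 12]
15. ~p2, w2   [->-rule on 11 (branches; this branch)]
Accessibility: w0Rw0, w0Rw1, w0Rw2, w1Rw0, w1Rw1, w1Rw2, w2Rw0, w2Rw1, w2Rw2
Branch closes: p2 and ~p2 both at w2.
(One branch shown.) All branches close.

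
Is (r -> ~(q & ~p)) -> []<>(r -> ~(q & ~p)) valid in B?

Valid

Tableau for the negation ~((r -> ~(q & ~p)) -> []<>(r -> ~(q & ~p))):
1. ~((r -> ~(q & ~p)) -> []<>(r -> ~(q & ~p))), u
2. r -> ~(q & ~p), u
3. ~[]<>(r -> ~(q & ~p)), u
4. ~(q & ~p), u
5. p, u
6. ~<>(r -> ~(q & ~p)), v
7. ~(r -> ~(q & ~p)), u
8. r, u
9. q & ~p, u
10. q, u
11. ~p, u
Accessibility: uRu, uRv, vRu, vRv
Branch closes: p and ~p both at u.
All branches of the negation close; one closing branch shown above.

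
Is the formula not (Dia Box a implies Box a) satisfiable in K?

Yes, satisfiable

1. not (Dia Box a implies Box a), w0
2. Dia Box a, w0
3. not Box a, w0
4. Box a, w1
5. not a, w2
Accessibility: w0Rw1, w0Rw2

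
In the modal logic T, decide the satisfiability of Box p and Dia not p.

1. Box p and Dia not p, w0
2. Box p, w0
3. Dia not p, w0
4. p, w0
5. not p, w1
6. p, w1
Accessibility: w0Rw0, w0Rw1, w1Rw1
Branch closes: p and not p both at w1.
All branches of the tableau close; one closing branch shown above.

No, unsatisfiable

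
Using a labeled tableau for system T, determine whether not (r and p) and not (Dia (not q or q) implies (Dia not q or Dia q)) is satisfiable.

Unsatisfiable (every branch closes)

1. not (r and p) and not (Dia (not q or q) implies (Dia not q or Dia q)), u
2. not (r and p), u
3. not (Dia (not q or q) implies (Dia not q or Dia q)), u
4. Dia (not q or q), u
5. not (Dia not q or Dia q), u
6. not Dia not q, u
7. not Dia q, u
8. q, u
9. not q, u
Accessibility: uRu
Branch closes: q and not q both at u.
(One branch shown.) All branches close.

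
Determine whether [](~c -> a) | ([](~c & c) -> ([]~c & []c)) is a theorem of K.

Tableau for the negation ~([](~c -> a) | ([](~c & c) -> ([]~c & []c))):
1. ~([](~c -> a) | ([](~c & c) -> ([]~c & []c))), w0
2. ~[](~c -> a), w0
3. ~([](~c & c) -> ([]~c & []c)), w0
4. [](~c & c), w0
5. ~([]~c & []c), w0
6. ~[]c, w0
7. ~(~c -> a), w1
8. ~c, w1
9. ~a, w1
10. ~c & c, w1
11. c, w1
Accessibility: w0Rw1
Branch closes: c and ~c both at w1.
All branches of the negation close; one closing branch shown above.

Valid in K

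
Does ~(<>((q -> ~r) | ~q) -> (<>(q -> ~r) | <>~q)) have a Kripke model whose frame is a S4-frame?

1. ~(<>((q -> ~r) | ~q) -> (<>(q -> ~r) | <>~q)), u
2. <>((q -> ~r) | ~q), u
3. ~(<>(q -> ~r) | <>~q), u
4. ~<>(q -> ~r), u
5. ~<>~q, u
6. ~(q -> ~r), u
7. q, u
8. r, u
9. (q -> ~r) | ~q, v
10. ~(q -> ~r), v
11. q, v
12. r, v
13. q -> ~r, v
14. ~r, v
Accessibility: uRu, uRv, vRv
Branch closes: r and ~r both at v.
All branches of the tableau close; one closing branch shown above.

Unsatisfiable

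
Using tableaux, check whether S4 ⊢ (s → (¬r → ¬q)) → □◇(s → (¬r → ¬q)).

Not valid

Tableau for the negation ¬((s → (¬r → ¬q)) → □◇(s → (¬r → ¬q))):
1. ¬((s → (¬r → ¬q)) → □◇(s → (¬r → ¬q))), u
2. s → (¬r → ¬q), u
3. ¬□◇(s → (¬r → ¬q)), u
4. ¬r → ¬q, u
5. ¬q, u
6. ¬◇(s → (¬r → ¬q)), v
7. ¬(s → (¬r → ¬q)), v
8. s, v
9. ¬(¬r → ¬q), v
10. ¬r, v
11. q, v
Accessibility: uRu, uRv, vRv
The negation has an open branch (countermodel exists).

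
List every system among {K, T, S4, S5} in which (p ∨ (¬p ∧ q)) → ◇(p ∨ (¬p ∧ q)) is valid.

T, S4, S5

K-tableau for the negation ¬((p ∨ (¬p ∧ q)) → ◇(p ∨ (¬p ∧ q))):
1. ¬((p ∨ (¬p ∧ q)) → ◇(p ∨ (¬p ∧ q))), 0
2. p ∨ (¬p ∧ q), 0
3. ¬◇(p ∨ (¬p ∧ q)), 0
4. ¬p ∧ q, 0
5. ¬p, 0
6. q, 0
Complete open branch: countermodel on a K-frame, so not valid in K.
T-tableau for the negation ¬((p ∨ (¬p ∧ q)) → ◇(p ∨ (¬p ∧ q))):
1. ¬((p ∨ (¬p ∧ q)) → ◇(p ∨ (¬p ∧ q))), 0
2. p ∨ (¬p ∧ q), 0
3. ¬◇(p ∨ (¬p ∧ q)), 0
4. ¬(p ∨ (¬p ∧ q)), 0
5. ¬p, 0
6. ¬(¬p ∧ q), 0
7. ¬p ∧ q, 0
8. q, 0
9. ¬q, 0
Accessibility: 0R0
Branch closes: q and ¬q both at 0.
Every branch closes (one shown): valid in T, hence also in S4, S5 (every theorem of T is a theorem of S4 and S5).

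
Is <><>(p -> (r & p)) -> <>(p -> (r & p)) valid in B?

No, not valid

Tableau for the negation ~(<><>(p -> (r & p)) -> <>(p -> (r & p))):
1. ~(<><>(p -> (r & p)) -> <>(p -> (r & p))), w0
2. <><>(p -> (r & p)), w0
3. ~<>(p -> (r & p)), w0
4. ~(p -> (r & p)), w0
5. p, w0
6. ~(r & p), w0
7. ~r, w0
8. <>(p -> (r & p)), w1
9. ~(p -> (r & p)), w1
10. p, w1
11. ~(r & p), w1
12. ~r, w1
13. p -> (r & p), w2
14. r & p, w2
15. r, w2
16. p, w2
Accessibility: w0Rw0, w0Rw1, w1Rw0, w1Rw1, w1Rw2, w2Rw1, w2Rw2
The negation has an open branch (countermodel exists).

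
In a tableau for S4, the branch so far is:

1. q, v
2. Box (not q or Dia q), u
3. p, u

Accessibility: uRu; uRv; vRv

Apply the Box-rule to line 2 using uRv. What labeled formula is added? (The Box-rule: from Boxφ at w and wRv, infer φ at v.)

not q or Dia q, v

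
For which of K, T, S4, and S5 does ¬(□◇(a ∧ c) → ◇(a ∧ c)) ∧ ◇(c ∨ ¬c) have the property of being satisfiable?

K-tableau for the formula:
1. ¬(□◇(a ∧ c) → ◇(a ∧ c)) ∧ ◇(c ∨ ¬c), w0
2. ¬(□◇(a ∧ c) → ◇(a ∧ c)), w0
3. ◇(c ∨ ¬c), w0
4. □◇(a ∧ c), w0
5. ¬◇(a ∧ c), w0
6. c ∨ ¬c, w1
7. ◇(a ∧ c), w1
8. ¬(a ∧ c), w1
9. ¬c, w1
10. a ∧ c, w2
11. a, w2
12. c, w2
Accessibility: w0Rw1, w1Rw2
Complete open branch: satisfiable in K.
T-tableau for the formula:
1. ¬(□◇(a ∧ c) → ◇(a ∧ c)) ∧ ◇(c ∨ ¬c), w0
2. ¬(□◇(a ∧ c) → ◇(a ∧ c)), w0
3. ◇(c ∨ ¬c), w0
4. □◇(a ∧ c), w0
5. ¬◇(a ∧ c), w0
6. ◇(a ∧ c), w0
7. ¬(a ∧ c), w0
8. ¬c, w0
9. c ∨ ¬c, w1
10. ◇(a ∧ c), w1
11. ¬(a ∧ c), w1
12. ¬c, w1
13. a ∧ c, w2
14. a, w2
15. c, w2
16. ◇(a ∧ c), w2
17. ¬(a ∧ c), w2
18. ¬c, w2
Accessibility: w0Rw0, w0Rw1, w0Rw2, w1Rw1, w2Rw2
Branch closes: c and ¬c both at w2.
Every branch closes (one shown): unsatisfiable in T, hence also in S4, S5 (every S4/S5-frame is a T-frame).

K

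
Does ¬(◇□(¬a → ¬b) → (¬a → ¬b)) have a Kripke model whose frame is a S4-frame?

Yes, satisfiable

1. ¬(◇□(¬a → ¬b) → (¬a → ¬b)), 0
2. ◇□(¬a → ¬b), 0
3. ¬(¬a → ¬b), 0
4. ¬a, 0
5. b, 0
6. □(¬a → ¬b), 1
7. ¬a → ¬b, 1
8. ¬b, 1
Accessibility: 0R0, 0R1, 1R1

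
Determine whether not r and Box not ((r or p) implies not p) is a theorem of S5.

No, not valid

Tableau for the negation not (not r and Box not ((r or p) implies not p)):
1. not (not r and Box not ((r or p) implies not p)), w0
2. not Box not ((r or p) implies not p), w0
3. (r or p) implies not p, w1
4. not p, w1
Accessibility: w0Rw0, w0Rw1, w1Rw0, w1Rw1
The negation has an open branch (countermodel exists).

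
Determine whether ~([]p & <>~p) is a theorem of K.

Tableau for the negation []p & <>~p:
1. []p & <>~p, u
2. []p, u
3. <>~p, u
4. ~p, v
5. p, v
Accessibility: uRv
Branch closes: p and ~p both at v.
All branches of the negation close; one closing branch shown above.

Valid in K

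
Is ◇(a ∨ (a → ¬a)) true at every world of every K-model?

Tableau for the negation ¬◇(a ∨ (a → ¬a)):
1. ¬◇(a ∨ (a → ¬a)), u
The negation has an open branch (countermodel exists).

Invalid (countermodel exists)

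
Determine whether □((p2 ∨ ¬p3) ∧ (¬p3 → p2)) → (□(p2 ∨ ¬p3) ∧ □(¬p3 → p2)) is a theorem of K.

Valid

Tableau for the negation ¬(□((p2 ∨ ¬p3) ∧ (¬p3 → p2)) → (□(p2 ∨ ¬p3) ∧ □(¬p3 → p2))):
1. ¬(□((p2 ∨ ¬p3) ∧ (¬p3 → p2)) → (□(p2 ∨ ¬p3) ∧ □(¬p3 → p2))), u
2. □((p2 ∨ ¬p3) ∧ (¬p3 → p2)), u   [¬→-rule on 1]
3. ¬(□(p2 ∨ ¬p3) ∧ □(¬p3 → p2)), u   [¬→-rule on 1]
4. ¬□(¬p3 → p2), u   [¬∧-rule on 3 (branches; this branch)]
5. ¬(¬p3 → p2), v   [¬□-rule on 4: fresh world v, uRv]
6. ¬p3, v   [¬→-rule on 5]
7. ¬p2, v   [¬→-rule on 5]
8. (p2 ∨ ¬p3) ∧ (¬p3 → p2), v   [□-rule on 2 via uRv]
9. p2 ∨ ¬p3, v   [∧-rule on 8]
10. ¬p3 → p2, v   [∧-rule on 8]
11. p2, v   [→-rule on 10 (branches; this branch)]
Accessibility: uRv
Branch closes: p2 and ¬p2 both at v.
Every branch of the negation's tableau closes; the branch above is one of them.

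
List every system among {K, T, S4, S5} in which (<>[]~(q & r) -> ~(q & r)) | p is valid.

S4-tableau for the negation ~((<>[]~(q & r) -> ~(q & r)) | p):
1. ~((<>[]~(q & r) -> ~(q & r)) | p), w0
2. ~(<>[]~(q & r) -> ~(q & r)), w0   [~|-rule on 1]
3. ~p, w0   [~|-rule on 1]
4. <>[]~(q & r), w0   [~->-rule on 2]
5. q & r, w0   [~->-rule on 2]
6. q, w0   [&-rule on 5]
7. r, w0   [&-rule on 5]
8. []~(q & r), w1   [<>-rule on 4: fresh world w1, w0Rw1]
9. ~(q & r), w1   [[]-rule on 8 via w1Rw1]
10. ~r, w1   [~&-rule on 9 (branches; this branch)]
Accessibility: w0Rw0, w0Rw1, w1Rw1
Complete open branch: countermodel on an S4-frame, so not valid in S4, nor in K, T (the same frame is also a K-frame and a T-frame).
S5-tableau for the negation ~((<>[]~(q & r) -> ~(q & r)) | p):
1. ~((<>[]~(q & r) -> ~(q & r)) | p), w0
2. ~(<>[]~(q & r) -> ~(q & r)), w0   [~|-rule on 1]
3. ~p, w0   [~|-rule on 1]
4. <>[]~(q & r), w0   [~->-rule on 2]
5. q & r, w0   [~->-rule on 2]
6. q, w0   [&-rule on 5]
7. r, w0   [&-rule on 5]
8. []~(q & r), w1   [<>-rule on 4: fresh world w1, w0Rw1]
9. ~(q & r), w0   [[]-rule on 8 via w1Rw0]
10. ~(q & r), w1   [[]-rule on 8 via w1Rw1]
11. ~r, w0   [~&-rule on 9 (branches; this branch)]
Accessibility: w0Rw0, w0Rw1, w1Rw0, w1Rw1
Branch closes: r and ~r both at w0.
Every branch closes (one shown): valid in S5.

S5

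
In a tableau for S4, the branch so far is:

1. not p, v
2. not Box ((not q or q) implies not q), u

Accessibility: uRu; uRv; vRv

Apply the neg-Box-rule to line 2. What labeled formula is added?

a fresh world w with uRw, and not ((not q or q) implies not q) at w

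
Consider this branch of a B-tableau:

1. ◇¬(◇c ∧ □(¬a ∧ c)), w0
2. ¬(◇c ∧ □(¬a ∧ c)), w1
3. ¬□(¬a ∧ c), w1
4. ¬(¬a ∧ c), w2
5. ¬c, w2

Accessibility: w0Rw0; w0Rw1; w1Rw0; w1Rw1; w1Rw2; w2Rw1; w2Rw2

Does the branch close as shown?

Not closed

No atom appears with both signs at the same world.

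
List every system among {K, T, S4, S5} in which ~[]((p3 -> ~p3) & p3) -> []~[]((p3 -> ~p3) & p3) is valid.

T, S4, S5

K-tableau for the negation ~(~[]((p3 -> ~p3) & p3) -> []~[]((p3 -> ~p3) & p3)):
1. ~(~[]((p3 -> ~p3) & p3) -> []~[]((p3 -> ~p3) & p3)), w0
2. ~[]((p3 -> ~p3) & p3), w0   [~->-rule on 1]
3. ~[]~[]((p3 -> ~p3) & p3), w0   [~->-rule on 1]
4. ~((p3 -> ~p3) & p3), w1   [~[]-rule on 2: fresh world w1, w0Rw1]
5. ~p3, w1   [~&-rule on 4 (branches; this branch)]
6. []((p3 -> ~p3) & p3), w2   [~[]-rule on 3: fresh world w2, w0Rw2]
Accessibility: w0Rw1, w0Rw2
Complete open branch: countermodel on a K-frame, so not valid in K.
T-tableau for the negation ~(~[]((p3 -> ~p3) & p3) -> []~[]((p3 -> ~p3) & p3)):
1. ~(~[]((p3 -> ~p3) & p3) -> []~[]((p3 -> ~p3) & p3)), w0
2. ~[]((p3 -> ~p3) & p3), w0   [~->-rule on 1]
3. ~[]~[]((p3 -> ~p3) & p3), w0   [~->-rule on 1]
4. ~((p3 -> ~p3) & p3), w1   [~[]-rule on 2: fresh world w1, w0Rw1]
5. ~(p3 -> ~p3), w1   [~&-rule on 4 (branches; this branch)]
6. p3, w1   [~->-rule on 5]
7. []((p3 -> ~p3) & p3), w2   [~[]-rule on 3: fresh world w2, w0Rw2]
8. (p3 -> ~p3) & p3, w2   [[]-rule on 7 via w2Rw2]
9. p3 -> ~p3, w2   [&-rule on 8]
10. p3, w2   [&-rule on 8]
11. ~p3, w2   [->-rule on 9 (branches; this branch)]
Accessibility: w0Rw0, w0Rw1, w0Rw2, w1Rw1, w2Rw2
Branch closes: p3 and ~p3 both at w2.
Every branch closes (one shown): valid in T, hence also in S4, S5 (every theorem of T is a theorem of S4 and S5).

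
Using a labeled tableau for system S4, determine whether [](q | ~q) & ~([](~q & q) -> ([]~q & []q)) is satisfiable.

1. [](q | ~q) & ~([](~q & q) -> ([]~q & []q)), u
2. [](q | ~q), u   [&-rule on 1]
3. ~([](~q & q) -> ([]~q & []q)), u   [&-rule on 1]
4. [](~q & q), u   [~->-rule on 3]
5. ~([]~q & []q), u   [~->-rule on 3]
6. q | ~q, u   [[]-rule on 2 via uRu]
7. ~q & q, u   [[]-rule on 4 via uRu]
8. ~q, u   [&-rule on 7]
9. q, u   [&-rule on 7]
Accessibility: uRu
Branch closes: q and ~q both at u.
(One branch shown.) All branches close.

Unsatisfiable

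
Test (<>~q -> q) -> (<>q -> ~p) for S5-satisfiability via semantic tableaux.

1. (<>~q -> q) -> (<>q -> ~p), w0
2. <>q -> ~p, w0
3. ~p, w0
Accessibility: w0Rw0

Satisfiable (open branch found)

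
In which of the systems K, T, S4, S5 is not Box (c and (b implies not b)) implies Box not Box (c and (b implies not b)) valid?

S5-tableau for the negation not (not Box (c and (b implies not b)) implies Box not Box (c and (b implies not b))):
1. not (not Box (c and (b implies not b)) implies Box not Box (c and (b implies not b))), w0
2. not Box (c and (b implies not b)), w0
3. not Box not Box (c and (b implies not b)), w0
4. not (c and (b implies not b)), w1
5. not (b implies not b), w1
6. b, w1
7. Box (c and (b implies not b)), w2
8. c and (b implies not b), w0
9. c, w0
10. b implies not b, w0
11. c and (b implies not b), w1
12. c, w1
13. b implies not b, w1
14. c and (b implies not b), w2
15. c, w2
16. b implies not b, w2
17. not b, w0
18. not b, w1
Accessibility: w0Rw0, w0Rw1, w0Rw2, w1Rw0, w1Rw1, w1Rw2, w2Rw0, w2Rw1, w2Rw2
Branch closes: b and not b both at w1.
Every branch closes (one shown): valid in S5.
S4-tableau for the negation not (not Box (c and (b implies not b)) implies Box not Box (c and (b implies not b))):
1. not (not Box (c and (b implies not b)) implies Box not Box (c and (b implies not b))), w0
2. not Box (c and (b implies not b)), w0
3. not Box not Box (c and (b implies not b)), w0
4. not (c and (b implies not b)), w1
5. not (b implies not b), w1
6. b, w1
7. Box (c and (b implies not b)), w2
8. c and (b implies not b), w2
9. c, w2
10. b implies not b, w2
11. not b, w2
Accessibility: w0Rw0, w0Rw1, w0Rw2, w1Rw1, w2Rw2
Complete open branch: countermodel on an S4-frame, so not valid in S4, nor in K, T (the same frame is also a K-frame and a T-frame).

S5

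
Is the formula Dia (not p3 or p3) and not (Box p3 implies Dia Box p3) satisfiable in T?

Unsatisfiable

1. Dia (not p3 or p3) and not (Box p3 implies Dia Box p3), 0
2. Dia (not p3 or p3), 0   [and-rule on 1]
3. not (Box p3 implies Dia Box p3), 0   [and-rule on 1]
4. Box p3, 0   [neg-implies-rule on 3]
5. not Dia Box p3, 0   [neg-implies-rule on 3]
6. p3, 0   [Box-rule on 4 via 0R0]
7. not Box p3, 0   [neg-Dia-rule on 5 via 0R0]
8. not p3 or p3, 1   [Dia-rule on 2: fresh world 1, 0R1]
9. p3, 1   [Box-rule on 4 via 0R1]
10. not Box p3, 1   [neg-Dia-rule on 5 via 0R1]
11. not p3, 2   [neg-Box-rule on 7: fresh world 2, 0R2]
12. p3, 2   [Box-rule on 4 via 0R2]
Accessibility: 0R0, 0R1, 0R2, 1R1, 2R2
Branch closes: p3 and not p3 both at 2.
(One branch shown.) All branches close.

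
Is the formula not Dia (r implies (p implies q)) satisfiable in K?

Yes, satisfiable

1. not Dia (r implies (p implies q)), w0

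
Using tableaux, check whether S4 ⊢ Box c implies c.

Tableau for the negation not (Box c implies c):
1. not (Box c implies c), 0
2. Box c, 0   [neg-implies-rule on 1]
3. not c, 0   [neg-implies-rule on 1]
4. c, 0   [Box-rule on 2 via 0R0]
Accessibility: 0R0
Branch closes: c and not c both at 0.
All branches of the negation close; one closing branch shown above.

Valid in S4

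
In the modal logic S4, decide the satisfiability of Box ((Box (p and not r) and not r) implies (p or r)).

1. Box ((Box (p and not r) and not r) implies (p or r)), u
2. (Box (p and not r) and not r) implies (p or r), u
3. p or r, u
4. r, u
Accessibility: uRu

Satisfiable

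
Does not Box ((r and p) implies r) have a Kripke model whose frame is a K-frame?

1. not Box ((r and p) implies r), u
2. not ((r and p) implies r), v
3. r and p, v
4. not r, v
5. r, v
6. p, v
Accessibility: uRv
Branch closes: r and not r both at v.
(One branch shown.) All branches close.

Unsatisfiable (every branch closes)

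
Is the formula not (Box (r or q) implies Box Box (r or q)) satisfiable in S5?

1. not (Box (r or q) implies Box Box (r or q)), 0
2. Box (r or q), 0
3. not Box Box (r or q), 0
4. r or q, 0
5. q, 0
6. not Box (r or q), 1
7. r or q, 1
8. q, 1
9. not (r or q), 2
10. not r, 2
11. not q, 2
12. r or q, 2
13. q, 2
Accessibility: 0R0, 0R1, 0R2, 1R0, 1R1, 1R2, 2R0, 2R1, 2R2
Branch closes: q and not q both at 2.
(One branch shown.) All branches close.

No, unsatisfiable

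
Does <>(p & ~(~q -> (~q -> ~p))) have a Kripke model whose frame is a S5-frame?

Satisfiable (open branch found)

1. <>(p & ~(~q -> (~q -> ~p))), 0
2. p & ~(~q -> (~q -> ~p)), 1   [<>-rule on 1: fresh world 1, 0R1]
3. p, 1   [&-rule on 2]
4. ~(~q -> (~q -> ~p)), 1   [&-rule on 2]
5. ~q, 1   [~->-rule on 4]
6. ~(~q -> ~p), 1   [~->-rule on 4]
Accessibility: 0R0, 0R1, 1R0, 1R1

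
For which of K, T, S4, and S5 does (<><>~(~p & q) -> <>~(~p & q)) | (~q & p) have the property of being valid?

S4, S5

T-tableau for the negation ~((<><>~(~p & q) -> <>~(~p & q)) | (~q & p)):
1. ~((<><>~(~p & q) -> <>~(~p & q)) | (~q & p)), 0
2. ~(<><>~(~p & q) -> <>~(~p & q)), 0
3. ~(~q & p), 0
4. <><>~(~p & q), 0
5. ~<>~(~p & q), 0
6. ~p & q, 0
7. ~p, 0
8. q, 0
9. <>~(~p & q), 1
10. ~p & q, 1
11. ~p, 1
12. q, 1
13. ~(~p & q), 2
14. ~q, 2
Accessibility: 0R0, 0R1, 1R1, 1R2, 2R2
Complete open branch: countermodel on a T-frame, so not valid in T, nor in K (the same frame is also a K-frame).
S4-tableau for the negation ~((<><>~(~p & q) -> <>~(~p & q)) | (~q & p)):
1. ~((<><>~(~p & q) -> <>~(~p & q)) | (~q & p)), 0
2. ~(<><>~(~p & q) -> <>~(~p & q)), 0
3. ~(~q & p), 0
4. <><>~(~p & q), 0
5. ~<>~(~p & q), 0
6. ~p & q, 0
7. ~p, 0
8. q, 0
9. <>~(~p & q), 1
10. ~p & q, 1
11. ~p, 1
12. q, 1
13. ~(~p & q), 2
14. ~p & q, 2
15. ~p, 2
16. q, 2
17. ~q, 2
Accessibility: 0R0, 0R1, 0R2, 1R1, 1R2, 2R2
Branch closes: q and ~q both at 2.
Every branch closes (one shown): valid in S4, hence also in S5 (every theorem of S4 is a theorem of S5).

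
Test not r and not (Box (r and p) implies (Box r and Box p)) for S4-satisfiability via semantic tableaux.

1. not r and not (Box (r and p) implies (Box r and Box p)), w0
2. not r, w0
3. not (Box (r and p) implies (Box r and Box p)), w0
4. Box (r and p), w0
5. not (Box r and Box p), w0
6. r and p, w0
7. r, w0
8. p, w0
Accessibility: w0Rw0
Branch closes: r and not r both at w0.
Every branch closes; the branch above is one of them.

Unsatisfiable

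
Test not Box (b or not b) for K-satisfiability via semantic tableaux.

1. not Box (b or not b), w0
2. not (b or not b), w1   [neg-Box-rule on 1: fresh world w1, w0Rw1]
3. not b, w1   [neg-or-rule on 2]
4. b, w1   [neg-or-rule on 2]
Accessibility: w0Rw1
Branch closes: b and not b both at w1.
Every branch closes; the branch above is one of them.

Unsatisfiable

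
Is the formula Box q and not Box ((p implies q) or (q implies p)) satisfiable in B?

1. Box q and not Box ((p implies q) or (q implies p)), 0
2. Box q, 0
3. not Box ((p implies q) or (q implies p)), 0
4. q, 0
5. not ((p implies q) or (q implies p)), 1
6. not (p implies q), 1
7. not (q implies p), 1
8. p, 1
9. not q, 1
10. q, 1
11. not p, 1
Accessibility: 0R0, 0R1, 1R0, 1R1
Branch closes: q and not q both at 1.
(One branch shown.) All branches close.

No, unsatisfiable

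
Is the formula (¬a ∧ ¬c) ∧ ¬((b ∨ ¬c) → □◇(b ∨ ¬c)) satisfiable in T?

Satisfiable

1. (¬a ∧ ¬c) ∧ ¬((b ∨ ¬c) → □◇(b ∨ ¬c)), u
2. ¬a ∧ ¬c, u   [∧-rule on 1]
3. ¬((b ∨ ¬c) → □◇(b ∨ ¬c)), u   [∧-rule on 1]
4. ¬a, u   [∧-rule on 2]
5. ¬c, u   [∧-rule on 2]
6. b ∨ ¬c, u   [¬→-rule on 3]
7. ¬□◇(b ∨ ¬c), u   [¬→-rule on 3]
8. ¬◇(b ∨ ¬c), v   [¬□-rule on 7: fresh world v, uRv]
9. ¬(b ∨ ¬c), v   [¬◇-rule on 8 via vRv]
10. ¬b, v   [¬∨-rule on 9]
11. c, v   [¬∨-rule on 9]
Accessibility: uRu, uRv, vRv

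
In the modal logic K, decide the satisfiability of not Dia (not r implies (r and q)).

1. not Dia (not r implies (r and q)), w0

Satisfiable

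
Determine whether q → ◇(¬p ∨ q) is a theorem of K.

No, not valid

Tableau for the negation ¬(q → ◇(¬p ∨ q)):
1. ¬(q → ◇(¬p ∨ q)), u
2. q, u
3. ¬◇(¬p ∨ q), u
The negation has an open branch (countermodel exists).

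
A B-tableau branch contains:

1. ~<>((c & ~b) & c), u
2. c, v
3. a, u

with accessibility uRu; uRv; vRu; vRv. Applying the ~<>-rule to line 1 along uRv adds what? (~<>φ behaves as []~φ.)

~((c & ~b) & c), v

~<>φ behaves as []~φ: propagate the negated body to each accessible world.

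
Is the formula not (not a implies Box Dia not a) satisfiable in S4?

1. not (not a implies Box Dia not a), u
2. not a, u
3. not Box Dia not a, u
4. not Dia not a, v
5. a, v
Accessibility: uRu, uRv, vRv

Yes, satisfiable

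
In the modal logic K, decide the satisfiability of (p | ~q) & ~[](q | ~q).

1. (p | ~q) & ~[](q | ~q), 0
2. p | ~q, 0
3. ~[](q | ~q), 0
4. ~q, 0
5. ~(q | ~q), 1
6. ~q, 1
7. q, 1
Accessibility: 0R1
Branch closes: q and ~q both at 1.
Every branch closes; the branch above is one of them.

No, unsatisfiable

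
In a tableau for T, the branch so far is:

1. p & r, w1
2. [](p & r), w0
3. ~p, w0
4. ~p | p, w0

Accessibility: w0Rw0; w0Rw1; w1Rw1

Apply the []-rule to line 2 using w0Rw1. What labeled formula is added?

p & r, w1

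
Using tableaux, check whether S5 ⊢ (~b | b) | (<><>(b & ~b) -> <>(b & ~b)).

Yes, valid

Tableau for the negation ~((~b | b) | (<><>(b & ~b) -> <>(b & ~b))):
1. ~((~b | b) | (<><>(b & ~b) -> <>(b & ~b))), u
2. ~(~b | b), u
3. ~(<><>(b & ~b) -> <>(b & ~b)), u
4. b, u
5. ~b, u
Accessibility: uRu
Branch closes: b and ~b both at u.
All branches of the negation close; one closing branch shown above.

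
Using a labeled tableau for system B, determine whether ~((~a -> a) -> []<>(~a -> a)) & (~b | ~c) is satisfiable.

Unsatisfiable

1. ~((~a -> a) -> []<>(~a -> a)) & (~b | ~c), w0
2. ~((~a -> a) -> []<>(~a -> a)), w0
3. ~b | ~c, w0
4. ~a -> a, w0
5. ~[]<>(~a -> a), w0
6. ~c, w0
7. a, w0
8. ~<>(~a -> a), w1
9. ~(~a -> a), w0
10. ~a, w0
Accessibility: w0Rw0, w0Rw1, w1Rw0, w1Rw1
Branch closes: a and ~a both at w0.
(One branch shown.) All branches close.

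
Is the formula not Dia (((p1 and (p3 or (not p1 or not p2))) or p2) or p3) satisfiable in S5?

1. not Dia (((p1 and (p3 or (not p1 or not p2))) or p2) or p3), 0
2. not (((p1 and (p3 or (not p1 or not p2))) or p2) or p3), 0   [neg-Dia-rule on 1 via 0R0]
3. not ((p1 and (p3 or (not p1 or not p2))) or p2), 0   [neg-or-rule on 2]
4. not p3, 0   [neg-or-rule on 2]
5. not (p1 and (p3 or (not p1 or not p2))), 0   [neg-or-rule on 3]
6. not p2, 0   [neg-or-rule on 3]
7. not p1, 0   [neg-and-rule on 5 (branches; this branch)]
Accessibility: 0R0

Yes, satisfiable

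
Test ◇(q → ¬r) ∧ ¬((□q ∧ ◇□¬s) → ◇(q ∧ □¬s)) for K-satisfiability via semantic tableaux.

1. ◇(q → ¬r) ∧ ¬((□q ∧ ◇□¬s) → ◇(q ∧ □¬s)), 0
2. ◇(q → ¬r), 0
3. ¬((□q ∧ ◇□¬s) → ◇(q ∧ □¬s)), 0
4. □q ∧ ◇□¬s, 0
5. ¬◇(q ∧ □¬s), 0
6. □q, 0
7. ◇□¬s, 0
8. q → ¬r, 1
9. ¬(q ∧ □¬s), 1
10. q, 1
11. ¬r, 1
12. ¬□¬s, 1
13. □¬s, 2
14. ¬(q ∧ □¬s), 2
15. q, 2
16. ¬□¬s, 2
17. s, 3
18. s, 4
19. ¬s, 4
Accessibility: 0R1, 0R2, 1R3, 2R4
Branch closes: s and ¬s both at 4.
All branches of the tableau close; one closing branch shown above.

No, unsatisfiable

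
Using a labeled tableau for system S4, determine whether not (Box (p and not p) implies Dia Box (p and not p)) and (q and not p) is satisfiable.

Unsatisfiable

1. not (Box (p and not p) implies Dia Box (p and not p)) and (q and not p), u
2. not (Box (p and not p) implies Dia Box (p and not p)), u
3. q and not p, u
4. Box (p and not p), u
5. not Dia Box (p and not p), u
6. q, u
7. not p, u
8. p and not p, u
9. p, u
Accessibility: uRu
Branch closes: p and not p both at u.
(One branch shown.) All branches close.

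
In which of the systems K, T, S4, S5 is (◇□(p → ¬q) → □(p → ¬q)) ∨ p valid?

S5

S5-tableau for the negation ¬((◇□(p → ¬q) → □(p → ¬q)) ∨ p):
1. ¬((◇□(p → ¬q) → □(p → ¬q)) ∨ p), 0
2. ¬(◇□(p → ¬q) → □(p → ¬q)), 0
3. ¬p, 0
4. ◇□(p → ¬q), 0
5. ¬□(p → ¬q), 0
6. □(p → ¬q), 1
7. p → ¬q, 0
8. p → ¬q, 1
9. ¬q, 0
10. ¬q, 1
11. ¬(p → ¬q), 2
12. p, 2
13. q, 2
14. p → ¬q, 2
15. ¬q, 2
Accessibility: 0R0, 0R1, 0R2, 1R0, 1R1, 1R2, 2R0, 2R1, 2R2
Branch closes: q and ¬q both at 2.
Every branch closes (one shown): valid in S5.
S4-tableau for the negation ¬((◇□(p → ¬q) → □(p → ¬q)) ∨ p):
1. ¬((◇□(p → ¬q) → □(p → ¬q)) ∨ p), 0
2. ¬(◇□(p → ¬q) → □(p → ¬q)), 0
3. ¬p, 0
4. ◇□(p → ¬q), 0
5. ¬□(p → ¬q), 0
6. □(p → ¬q), 1
7. p → ¬q, 1
8. ¬q, 1
9. ¬(p → ¬q), 2
10. p, 2
11. q, 2
Accessibility: 0R0, 0R1, 0R2, 1R1, 2R2
Complete open branch: countermodel on an S4-frame, so not valid in S4, nor in K, T (the same frame is also a K-frame and a T-frame).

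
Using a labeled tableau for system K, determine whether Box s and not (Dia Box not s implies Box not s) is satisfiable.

Yes, satisfiable

1. Box s and not (Dia Box not s implies Box not s), 0
2. Box s, 0   [and-rule on 1]
3. not (Dia Box not s implies Box not s), 0   [and-rule on 1]
4. Dia Box not s, 0   [neg-implies-rule on 3]
5. not Box not s, 0   [neg-implies-rule on 3]
6. Box not s, 1   [Dia-rule on 4: fresh world 1, 0R1]
7. s, 1   [Box-rule on 2 via 0R1]
8. s, 2   [neg-Box-rule on 5: fresh world 2, 0R2]
Accessibility: 0R1, 0R2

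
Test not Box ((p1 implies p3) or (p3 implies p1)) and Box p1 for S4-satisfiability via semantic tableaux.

1. not Box ((p1 implies p3) or (p3 implies p1)) and Box p1, u
2. not Box ((p1 implies p3) or (p3 implies p1)), u
3. Box p1, u
4. p1, u
5. not ((p1 implies p3) or (p3 implies p1)), v
6. not (p1 implies p3), v
7. not (p3 implies p1), v
8. p1, v
9. not p3, v
10. p3, v
11. not p1, v
Accessibility: uRu, uRv, vRv
Branch closes: p3 and not p3 both at v.
(One branch shown.) All branches close.

Unsatisfiable (every branch closes)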